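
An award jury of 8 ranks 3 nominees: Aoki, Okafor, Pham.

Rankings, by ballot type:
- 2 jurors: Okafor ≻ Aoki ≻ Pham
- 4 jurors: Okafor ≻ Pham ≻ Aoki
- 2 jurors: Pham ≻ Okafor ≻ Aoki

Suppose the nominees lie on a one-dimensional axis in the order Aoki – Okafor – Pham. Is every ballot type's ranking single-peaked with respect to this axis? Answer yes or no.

yes

Axis positions: Aoki=1, Okafor=2, Pham=3.
Ballot type 1 (peak Okafor at position 2): ranking walks positions 2-1-3, expanding outward from the peak — single-peaked.
Ballot type 2 (peak Okafor at position 2): ranking walks positions 2-3-1, expanding outward from the peak — single-peaked.
Ballot type 3 (peak Pham at position 3): ranking walks positions 3-2-1, expanding outward from the peak — single-peaked.
Every ranking is single-peaked on this axis.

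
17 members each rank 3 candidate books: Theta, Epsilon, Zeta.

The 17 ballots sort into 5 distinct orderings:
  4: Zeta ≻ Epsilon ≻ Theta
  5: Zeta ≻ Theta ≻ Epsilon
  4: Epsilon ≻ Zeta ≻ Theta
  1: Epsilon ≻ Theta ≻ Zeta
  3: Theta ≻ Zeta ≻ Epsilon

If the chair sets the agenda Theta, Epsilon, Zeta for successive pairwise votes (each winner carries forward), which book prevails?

Round 1: Theta vs Epsilon — 8–9, Epsilon advances.
Round 2: Epsilon vs Zeta — 5–12, Zeta advances.
Zeta survives the agenda.

Zeta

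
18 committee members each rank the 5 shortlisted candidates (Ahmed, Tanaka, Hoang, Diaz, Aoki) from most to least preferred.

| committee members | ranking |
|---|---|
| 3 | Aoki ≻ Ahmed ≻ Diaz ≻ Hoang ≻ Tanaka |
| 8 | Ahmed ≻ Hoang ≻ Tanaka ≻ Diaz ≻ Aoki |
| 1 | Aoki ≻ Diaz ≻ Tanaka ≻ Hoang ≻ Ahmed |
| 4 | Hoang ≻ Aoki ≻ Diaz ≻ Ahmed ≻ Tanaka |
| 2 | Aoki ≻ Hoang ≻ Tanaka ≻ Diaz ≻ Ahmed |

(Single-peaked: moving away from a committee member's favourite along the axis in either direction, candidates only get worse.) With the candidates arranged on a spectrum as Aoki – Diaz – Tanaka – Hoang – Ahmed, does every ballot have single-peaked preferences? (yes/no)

Axis positions: Aoki=1, Diaz=2, Tanaka=3, Hoang=4, Ahmed=5.
Cluster 1: ranking walks positions 1-5-2-4-3; Ahmed is ranked above Diaz even though Diaz lies between Ahmed and the peak Aoki on the axis — preferences dip and rise again. Not single-peaked.
Cluster 2 (peak Ahmed at position 5): ranking walks positions 5-4-3-2-1, expanding outward from the peak — single-peaked.
Cluster 3 (peak Aoki at position 1): ranking walks positions 1-2-3-4-5, expanding outward from the peak — single-peaked.
Cluster 4: ranking walks positions 4-1-2-5-3; Aoki is ranked above Tanaka even though Tanaka lies between Aoki and the peak Hoang on the axis — preferences dip and rise again. Not single-peaked.
Cluster 5: ranking walks positions 1-4-3-2-5; Hoang is ranked above Diaz even though Diaz lies between Hoang and the peak Aoki on the axis — preferences dip and rise again. Not single-peaked.
Cluster 1 violates single-peakedness, so the profile is not single-peaked on this axis.

no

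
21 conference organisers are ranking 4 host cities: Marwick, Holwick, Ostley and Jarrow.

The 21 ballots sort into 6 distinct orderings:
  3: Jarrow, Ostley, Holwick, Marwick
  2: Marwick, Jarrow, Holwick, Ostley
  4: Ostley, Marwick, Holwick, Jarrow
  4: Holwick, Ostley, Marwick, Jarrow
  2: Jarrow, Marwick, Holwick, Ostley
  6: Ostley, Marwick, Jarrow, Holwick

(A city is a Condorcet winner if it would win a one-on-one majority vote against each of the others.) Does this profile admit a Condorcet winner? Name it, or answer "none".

Ostley

Check each pair by majority over 21 ballots:
Marwick vs Holwick: 14 to 7, Marwick.
Marwick vs Ostley: 2+2 = 4 for Marwick, 17 for Ostley — Ostley by 17–4.
Marwick vs Jarrow: Marwick preferred on 2+4+4+6 = 16 ballots; Marwick wins 16–5.
Holwick vs Ostley: 2+4+2 = 8 for Holwick, 13 for Ostley — Ostley by 13–8.
Holwick vs Jarrow: Holwick preferred on 4+4 = 8 ballots; Jarrow wins 13–8.
Ostley vs Jarrow: Ostley preferred on 4+4+6 = 14 ballots; Ostley wins 14–7.
Only Ostley has no losses; Ostley is the Condorcet winner.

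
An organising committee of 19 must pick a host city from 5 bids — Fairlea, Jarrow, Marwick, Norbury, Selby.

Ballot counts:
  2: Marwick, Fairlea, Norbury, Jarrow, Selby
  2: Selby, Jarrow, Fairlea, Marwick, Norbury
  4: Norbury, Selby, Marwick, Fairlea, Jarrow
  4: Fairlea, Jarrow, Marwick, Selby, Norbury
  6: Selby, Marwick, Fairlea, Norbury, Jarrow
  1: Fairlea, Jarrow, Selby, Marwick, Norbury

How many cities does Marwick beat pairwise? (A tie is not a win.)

3

Marwick against each rival (19 organisers):
Marwick vs Fairlea: 12 to 7, Marwick.
Marwick vs Jarrow: 2+4+6 = 12 for Marwick, 7 for Jarrow — Marwick by 12–7.
Marwick–Norbury: Marwick 15–4.
Marwick vs Selby: Selby, 13–6.
Marwick beats Fairlea, Jarrow, Norbury; loses to Selby — 3 pairwise wins.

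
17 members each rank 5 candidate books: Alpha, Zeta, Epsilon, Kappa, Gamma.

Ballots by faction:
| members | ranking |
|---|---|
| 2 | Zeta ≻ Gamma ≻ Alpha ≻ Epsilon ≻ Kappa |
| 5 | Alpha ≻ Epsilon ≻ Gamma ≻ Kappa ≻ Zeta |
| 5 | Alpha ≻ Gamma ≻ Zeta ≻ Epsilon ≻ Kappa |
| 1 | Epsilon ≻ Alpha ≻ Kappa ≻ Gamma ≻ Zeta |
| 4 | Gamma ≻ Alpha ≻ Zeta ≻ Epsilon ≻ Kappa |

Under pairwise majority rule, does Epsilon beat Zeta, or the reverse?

Ballots ranking Epsilon above Zeta: 5 + 1 = 6.
Ballots ranking Zeta above Epsilon: 17 − 6 = 11.
Zeta wins the head-to-head 11–6.

Zeta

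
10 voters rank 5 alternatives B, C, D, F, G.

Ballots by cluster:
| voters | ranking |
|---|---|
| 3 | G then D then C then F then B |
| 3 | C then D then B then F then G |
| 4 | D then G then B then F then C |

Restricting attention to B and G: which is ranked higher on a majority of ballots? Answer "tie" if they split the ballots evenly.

G

Ballots ranking B above G: 3.
Ballots ranking G above B: 10 − 3 = 7.
G wins the head-to-head 7–3.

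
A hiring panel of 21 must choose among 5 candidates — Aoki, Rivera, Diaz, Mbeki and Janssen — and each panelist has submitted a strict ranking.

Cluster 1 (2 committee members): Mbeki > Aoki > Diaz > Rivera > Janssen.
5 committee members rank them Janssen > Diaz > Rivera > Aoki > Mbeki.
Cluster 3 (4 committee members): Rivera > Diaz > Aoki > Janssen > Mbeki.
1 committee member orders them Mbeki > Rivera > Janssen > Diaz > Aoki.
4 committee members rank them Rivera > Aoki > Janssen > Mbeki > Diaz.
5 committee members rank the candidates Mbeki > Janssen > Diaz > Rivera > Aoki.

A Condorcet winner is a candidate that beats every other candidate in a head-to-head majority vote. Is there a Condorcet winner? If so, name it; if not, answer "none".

none

Head-to-head results (21 committee members):
Aoki vs Rivera: Rivera, 19–2.
Aoki vs Diaz: 6 to 15, Diaz.
Aoki vs Mbeki: 13 to 8, Aoki.
Aoki vs Janssen: 2+4+4 = 10 for Aoki, 11 for Janssen — Janssen by 11–10.
Rivera vs Diaz: Diaz, 12–9.
Rivera vs Mbeki: Rivera wins 13–8.
Rivera vs Janssen: Rivera preferred on 2+4+1+4 = 11 ballots; Rivera wins 11–10.
Diaz vs Mbeki: 9 to 12, Mbeki.
Diaz vs Janssen: Diaz preferred on 2+4 = 6 ballots; Janssen wins 15–6.
Mbeki vs Janssen: 8 to 13, Janssen.
Every candidate loses at least once (Aoki loses to Rivera; Rivera loses to Diaz; Diaz loses to Mbeki; Mbeki loses to Aoki; Janssen loses to Rivera). The majority relation contains the cycle Aoki beats Mbeki beats Diaz beats Aoki, so there is no Condorcet winner.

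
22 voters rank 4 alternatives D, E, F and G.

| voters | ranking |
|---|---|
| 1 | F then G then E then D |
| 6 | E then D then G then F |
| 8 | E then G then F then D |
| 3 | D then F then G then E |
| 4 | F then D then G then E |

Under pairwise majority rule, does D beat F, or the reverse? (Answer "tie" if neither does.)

F

Ballots ranking D above F: 6 + 3 = 9.
Ballots ranking F above D: 22 − 9 = 13.
F wins the head-to-head 13–9.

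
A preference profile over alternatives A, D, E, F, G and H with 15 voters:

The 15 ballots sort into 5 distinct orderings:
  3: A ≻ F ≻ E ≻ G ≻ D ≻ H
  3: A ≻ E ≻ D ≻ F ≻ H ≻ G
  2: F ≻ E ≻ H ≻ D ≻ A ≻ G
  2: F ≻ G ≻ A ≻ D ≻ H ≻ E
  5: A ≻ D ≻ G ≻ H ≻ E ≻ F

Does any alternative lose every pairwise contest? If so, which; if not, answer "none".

H

Pairwise majorities:
A vs D: A is ranked higher on 3+3+2+5 = 13 ballots, D on 2. A wins 13–2.
A vs E: A, 13–2.
A vs F: A preferred on 3+3+5 = 11 ballots; A wins 11–4.
A–G: A 13–2.
A vs H: A is ranked higher on 3+3+2+5 = 13 ballots, H on 2. A wins 13–2.
D–E: E 8–7.
D vs F: D wins 8–7.
D–G: D 10–5.
D vs H: D, 13–2.
E vs F: 8 to 7, E.
E vs G: E preferred on 3+3+2 = 8 ballots; E wins 8–7.
E vs H: 3+3+2 = 8 for E, 7 for H — E by 8–7.
F vs G: F wins 10–5.
F vs H: 3+3+2+2 = 10 for F, 5 for H — F by 10–5.
G vs H: 3+2+5 = 10 for G, 5 for H — G by 10–5.
Only H has no wins; H is the Condorcet loser.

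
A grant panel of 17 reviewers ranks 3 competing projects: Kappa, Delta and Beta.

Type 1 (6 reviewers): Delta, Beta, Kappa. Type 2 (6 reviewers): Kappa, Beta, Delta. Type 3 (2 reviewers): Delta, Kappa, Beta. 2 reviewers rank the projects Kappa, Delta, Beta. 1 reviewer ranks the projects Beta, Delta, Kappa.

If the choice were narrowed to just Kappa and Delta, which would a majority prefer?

Delta

Ballots ranking Kappa above Delta: 6 + 2 = 8.
Ballots ranking Delta above Kappa: 17 − 8 = 9.
Delta wins the head-to-head 9–8.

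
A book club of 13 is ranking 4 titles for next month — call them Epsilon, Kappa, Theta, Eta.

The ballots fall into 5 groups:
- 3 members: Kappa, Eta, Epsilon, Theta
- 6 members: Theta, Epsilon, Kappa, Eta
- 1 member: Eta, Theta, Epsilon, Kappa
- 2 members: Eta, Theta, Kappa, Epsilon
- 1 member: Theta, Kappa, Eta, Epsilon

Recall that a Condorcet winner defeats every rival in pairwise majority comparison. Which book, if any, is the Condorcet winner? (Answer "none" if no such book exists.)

Head-to-head results (13 members):
Epsilon vs Kappa: Epsilon, 7–6.
Epsilon vs Theta: Theta wins 10–3.
Epsilon–Eta: Eta 7–6.
Kappa vs Theta: Theta wins 10–3.
Kappa–Eta: Kappa 10–3.
Theta vs Eta: Theta wins 7–6.
Theta wins every pairwise contest, so Theta is the Condorcet winner.

Theta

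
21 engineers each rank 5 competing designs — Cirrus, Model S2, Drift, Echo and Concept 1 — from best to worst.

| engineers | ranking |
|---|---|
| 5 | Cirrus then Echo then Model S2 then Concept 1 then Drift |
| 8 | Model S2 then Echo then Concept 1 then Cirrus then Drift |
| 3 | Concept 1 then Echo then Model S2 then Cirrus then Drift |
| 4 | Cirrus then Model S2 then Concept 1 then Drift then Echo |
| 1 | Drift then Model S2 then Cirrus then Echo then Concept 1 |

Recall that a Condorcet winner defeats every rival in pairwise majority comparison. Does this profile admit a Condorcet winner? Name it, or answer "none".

Model S2

Head-to-head results (21 engineers):
Cirrus vs Model S2: 5+4 = 9 for Cirrus, 12 for Model S2 — Model S2 by 12–9.
Cirrus–Drift: Cirrus 20–1.
Cirrus–Echo: Echo 11–10.
Cirrus vs Concept 1: 5+4+1 = 10 for Cirrus, 11 for Concept 1 — Concept 1 by 11–10.
Model S2 vs Drift: Model S2 wins 20–1.
Model S2 vs Echo: Model S2, 13–8.
Model S2 vs Concept 1: 18 to 3, Model S2.
Drift vs Echo: Drift preferred on 4+1 = 5 ballots; Echo wins 16–5.
Drift vs Concept 1: 1 to 20, Concept 1.
Echo vs Concept 1: Echo wins 14–7.
Model S2 beats each of Cirrus, Drift, Echo, Concept 1 — Model S2 is the Condorcet winner.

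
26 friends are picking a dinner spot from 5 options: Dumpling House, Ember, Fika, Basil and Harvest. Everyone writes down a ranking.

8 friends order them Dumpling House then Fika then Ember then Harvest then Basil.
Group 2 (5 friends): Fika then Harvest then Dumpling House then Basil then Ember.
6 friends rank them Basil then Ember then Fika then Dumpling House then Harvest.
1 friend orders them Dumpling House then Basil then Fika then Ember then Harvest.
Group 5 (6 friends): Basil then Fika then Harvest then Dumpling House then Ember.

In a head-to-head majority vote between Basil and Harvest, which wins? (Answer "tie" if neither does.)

Ballots ranking Basil above Harvest: 6 + 1 + 6 = 13.
Ballots ranking Harvest above Basil: 26 − 13 = 13.
13–13: the pair ties.

tie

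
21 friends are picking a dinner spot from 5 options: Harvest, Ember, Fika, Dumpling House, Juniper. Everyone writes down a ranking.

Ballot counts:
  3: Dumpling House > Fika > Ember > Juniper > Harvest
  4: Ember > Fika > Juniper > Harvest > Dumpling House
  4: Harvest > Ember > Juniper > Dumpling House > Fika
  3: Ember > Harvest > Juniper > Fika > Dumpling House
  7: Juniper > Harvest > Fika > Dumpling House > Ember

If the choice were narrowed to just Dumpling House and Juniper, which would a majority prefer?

Ballots ranking Dumpling House above Juniper: 3.
Ballots ranking Juniper above Dumpling House: 21 − 3 = 18.
Juniper wins the head-to-head 18–3.

Juniper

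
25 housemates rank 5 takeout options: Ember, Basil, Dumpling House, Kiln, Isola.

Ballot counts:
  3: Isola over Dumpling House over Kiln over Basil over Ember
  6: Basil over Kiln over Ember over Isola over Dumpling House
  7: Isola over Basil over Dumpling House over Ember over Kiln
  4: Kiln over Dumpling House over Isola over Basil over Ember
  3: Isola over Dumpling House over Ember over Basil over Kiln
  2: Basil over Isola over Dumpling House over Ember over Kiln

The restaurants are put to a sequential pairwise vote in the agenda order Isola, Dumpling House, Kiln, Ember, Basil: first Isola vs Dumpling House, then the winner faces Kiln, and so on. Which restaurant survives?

Round 1: Isola vs Dumpling House — 21–4, Isola advances.
Round 2: Isola vs Kiln — 15–10, Isola advances.
Round 3: Isola vs Ember — 19–6, Isola advances.
Round 4: Isola vs Basil — 17–8, Isola advances.
Isola survives the agenda.

Isola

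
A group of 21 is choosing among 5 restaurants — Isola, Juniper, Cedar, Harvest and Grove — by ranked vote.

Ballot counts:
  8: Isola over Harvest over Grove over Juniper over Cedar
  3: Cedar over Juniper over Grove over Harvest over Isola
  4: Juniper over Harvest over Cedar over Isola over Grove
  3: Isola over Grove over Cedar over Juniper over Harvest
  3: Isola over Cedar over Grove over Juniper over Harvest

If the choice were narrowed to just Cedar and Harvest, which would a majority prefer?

Harvest

Ballots ranking Cedar above Harvest: 3 + 3 + 3 = 9.
Ballots ranking Harvest above Cedar: 21 − 9 = 12.
Harvest wins the head-to-head 12–9.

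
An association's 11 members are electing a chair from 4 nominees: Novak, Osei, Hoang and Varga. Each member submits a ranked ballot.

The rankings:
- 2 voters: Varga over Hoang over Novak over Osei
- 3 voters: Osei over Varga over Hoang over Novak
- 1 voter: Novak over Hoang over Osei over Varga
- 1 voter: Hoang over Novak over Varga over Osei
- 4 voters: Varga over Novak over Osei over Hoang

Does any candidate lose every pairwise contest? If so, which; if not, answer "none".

Pairwise majorities:
Novak vs Osei: Novak wins 8–3.
Novak vs Hoang: Hoang wins 6–5.
Novak–Varga: Varga 9–2.
Osei vs Hoang: Osei wins 7–4.
Osei vs Varga: 3+1 = 4 for Osei, 7 for Varga — Varga by 7–4.
Hoang vs Varga: 2 to 9, Varga.
Each candidate has at least one pairwise win (Novak beats Osei; Osei beats Hoang; Hoang beats Novak; Varga beats Novak) — no Condorcet loser.

none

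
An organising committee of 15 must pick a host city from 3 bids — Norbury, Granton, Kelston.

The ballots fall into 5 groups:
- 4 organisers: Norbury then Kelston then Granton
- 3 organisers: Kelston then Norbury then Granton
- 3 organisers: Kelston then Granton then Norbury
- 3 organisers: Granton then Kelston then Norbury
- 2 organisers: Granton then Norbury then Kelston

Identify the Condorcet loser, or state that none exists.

Norbury

Head-to-head results (15 organisers):
Norbury vs Granton: 4+3 = 7 for Norbury, 8 for Granton — Granton by 8–7.
Norbury vs Kelston: 6 to 9, Kelston.
Granton vs Kelston: 5 to 10, Kelston.
Norbury loses to every other city — it is the Condorcet loser.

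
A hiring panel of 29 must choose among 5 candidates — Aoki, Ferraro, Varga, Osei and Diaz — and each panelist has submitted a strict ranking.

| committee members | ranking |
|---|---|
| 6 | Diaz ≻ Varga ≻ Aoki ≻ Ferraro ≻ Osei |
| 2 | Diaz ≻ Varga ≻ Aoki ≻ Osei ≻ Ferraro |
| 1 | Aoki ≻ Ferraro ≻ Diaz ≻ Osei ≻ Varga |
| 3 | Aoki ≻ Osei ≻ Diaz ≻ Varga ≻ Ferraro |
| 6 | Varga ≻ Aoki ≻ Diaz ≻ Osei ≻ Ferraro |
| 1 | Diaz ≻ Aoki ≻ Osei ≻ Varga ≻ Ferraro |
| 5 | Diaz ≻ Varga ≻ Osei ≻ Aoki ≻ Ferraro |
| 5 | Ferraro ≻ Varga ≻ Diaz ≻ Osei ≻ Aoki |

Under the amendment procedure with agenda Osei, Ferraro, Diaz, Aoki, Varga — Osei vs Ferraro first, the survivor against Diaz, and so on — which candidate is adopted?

Diaz

Round 1: Osei vs Ferraro — 17–12, Osei advances.
Round 2: Osei vs Diaz — 3–26, Diaz advances.
Round 3: Diaz vs Aoki — 19–10, Diaz advances.
Round 4: Diaz vs Varga — 18–11, Diaz advances.
Diaz survives the agenda.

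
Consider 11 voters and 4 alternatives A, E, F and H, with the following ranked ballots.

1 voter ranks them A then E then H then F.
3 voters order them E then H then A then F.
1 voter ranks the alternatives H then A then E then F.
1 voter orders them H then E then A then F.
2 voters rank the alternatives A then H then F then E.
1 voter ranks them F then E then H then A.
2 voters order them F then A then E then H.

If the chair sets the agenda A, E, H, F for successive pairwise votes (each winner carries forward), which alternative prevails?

Round 1: A vs E — 6–5, A advances.
Round 2: A vs H — 5–6, H advances.
Round 3: H vs F — 8–3, H advances.
H survives the agenda.

H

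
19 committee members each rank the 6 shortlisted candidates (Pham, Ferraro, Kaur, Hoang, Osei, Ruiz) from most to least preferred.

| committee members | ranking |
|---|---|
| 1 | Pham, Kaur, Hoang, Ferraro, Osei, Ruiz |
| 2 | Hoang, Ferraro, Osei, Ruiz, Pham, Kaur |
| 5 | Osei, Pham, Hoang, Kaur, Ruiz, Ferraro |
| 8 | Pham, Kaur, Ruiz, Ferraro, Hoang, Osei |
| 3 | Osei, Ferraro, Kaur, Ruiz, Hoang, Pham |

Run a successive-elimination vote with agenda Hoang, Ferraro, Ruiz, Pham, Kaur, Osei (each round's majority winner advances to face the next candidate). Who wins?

Round 1: Hoang vs Ferraro — 8–11, Ferraro advances.
Round 2: Ferraro vs Ruiz — 6–13, Ruiz advances.
Round 3: Ruiz vs Pham — 5–14, Pham advances.
Round 4: Pham vs Kaur — 16–3, Pham advances.
Round 5: Pham vs Osei — 9–10, Osei advances.
Osei survives the agenda.

Osei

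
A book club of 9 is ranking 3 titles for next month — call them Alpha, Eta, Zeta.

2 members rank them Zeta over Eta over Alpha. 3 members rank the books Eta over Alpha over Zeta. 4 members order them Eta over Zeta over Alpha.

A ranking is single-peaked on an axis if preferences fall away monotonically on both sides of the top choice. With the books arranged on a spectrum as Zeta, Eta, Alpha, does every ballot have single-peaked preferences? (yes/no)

yes

Axis positions: Zeta=1, Eta=2, Alpha=3.
Cluster 1 (peak Zeta at position 1): ranking walks positions 1-2-3, expanding outward from the peak — single-peaked.
Cluster 2 (peak Eta at position 2): ranking walks positions 2-3-1, expanding outward from the peak — single-peaked.
Cluster 3 (peak Eta at position 2): ranking walks positions 2-1-3, expanding outward from the peak — single-peaked.
Every ranking is single-peaked on this axis.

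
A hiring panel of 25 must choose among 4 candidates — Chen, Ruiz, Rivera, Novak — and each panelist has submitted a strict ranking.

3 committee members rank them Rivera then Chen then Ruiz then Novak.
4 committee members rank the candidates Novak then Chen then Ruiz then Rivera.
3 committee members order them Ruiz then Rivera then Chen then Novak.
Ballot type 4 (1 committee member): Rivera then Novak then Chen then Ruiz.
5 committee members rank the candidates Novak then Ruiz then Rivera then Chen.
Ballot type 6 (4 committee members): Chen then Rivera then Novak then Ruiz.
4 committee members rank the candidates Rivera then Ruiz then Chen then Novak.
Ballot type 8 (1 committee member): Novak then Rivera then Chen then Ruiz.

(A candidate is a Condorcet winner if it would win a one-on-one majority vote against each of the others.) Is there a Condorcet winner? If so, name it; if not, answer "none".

Pairwise majorities:
Chen vs Ruiz: 13 to 12, Chen.
Chen vs Rivera: Chen is ranked higher on 4+4 = 8 ballots, Rivera on 17. Rivera wins 17–8.
Chen–Novak: Chen 14–11.
Ruiz vs Rivera: 4+3+5 = 12 for Ruiz, 13 for Rivera — Rivera by 13–12.
Ruiz vs Novak: Novak, 15–10.
Rivera vs Novak: Rivera wins 15–10.
Only Rivera has no losses; Rivera is the Condorcet winner.

Rivera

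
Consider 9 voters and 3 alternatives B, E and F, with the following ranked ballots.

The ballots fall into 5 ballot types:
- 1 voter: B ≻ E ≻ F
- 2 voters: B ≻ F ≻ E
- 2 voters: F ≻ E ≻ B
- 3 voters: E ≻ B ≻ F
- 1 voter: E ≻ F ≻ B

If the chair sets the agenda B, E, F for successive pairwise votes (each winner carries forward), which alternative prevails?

Round 1: B vs E — 3–6, E advances.
Round 2: E vs F — 5–4, E advances.
The agenda winner is E.

E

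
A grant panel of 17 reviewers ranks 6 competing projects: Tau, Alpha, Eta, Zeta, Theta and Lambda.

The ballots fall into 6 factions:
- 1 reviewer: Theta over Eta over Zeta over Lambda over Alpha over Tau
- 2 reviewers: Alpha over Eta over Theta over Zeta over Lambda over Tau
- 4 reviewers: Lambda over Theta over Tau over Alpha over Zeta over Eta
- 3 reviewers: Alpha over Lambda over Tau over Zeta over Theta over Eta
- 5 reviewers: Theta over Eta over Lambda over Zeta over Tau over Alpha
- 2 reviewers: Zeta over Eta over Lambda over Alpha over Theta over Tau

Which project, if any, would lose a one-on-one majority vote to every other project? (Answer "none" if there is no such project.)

none

Head-to-head results (17 reviewers):
Tau vs Alpha: Tau, 9–8.
Tau vs Eta: 7 to 10, Eta.
Tau vs Zeta: Tau is ranked higher on 4+3 = 7 ballots, Zeta on 10. Zeta wins 10–7.
Tau–Theta: Theta 14–3.
Tau vs Lambda: Lambda wins 17–0.
Alpha vs Eta: 9 to 8, Alpha.
Alpha–Zeta: Alpha 9–8.
Alpha vs Theta: Alpha preferred on 2+3+2 = 7 ballots; Theta wins 10–7.
Alpha–Lambda: Lambda 12–5.
Eta vs Zeta: 8 to 9, Zeta.
Eta–Theta: Theta 13–4.
Eta vs Lambda: Eta wins 10–7.
Zeta vs Theta: 5 to 12, Theta.
Zeta vs Lambda: 5 to 12, Lambda.
Theta–Lambda: Lambda 9–8.
Each project has at least one pairwise win (Tau beats Alpha; Alpha beats Eta; Eta beats Tau; Zeta beats Tau; Theta beats Tau; Lambda beats Tau) — no Condorcet loser.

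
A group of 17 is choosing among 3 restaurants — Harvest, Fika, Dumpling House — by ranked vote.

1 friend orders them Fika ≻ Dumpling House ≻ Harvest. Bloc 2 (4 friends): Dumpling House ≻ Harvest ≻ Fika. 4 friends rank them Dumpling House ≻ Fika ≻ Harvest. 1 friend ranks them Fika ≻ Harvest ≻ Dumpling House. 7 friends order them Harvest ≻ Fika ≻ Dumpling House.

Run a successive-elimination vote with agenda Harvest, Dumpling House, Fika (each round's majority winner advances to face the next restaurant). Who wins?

Fika

Round 1: Harvest vs Dumpling House — 8–9, Dumpling House advances.
Round 2: Dumpling House vs Fika — 8–9, Fika advances.
Fika survives the agenda.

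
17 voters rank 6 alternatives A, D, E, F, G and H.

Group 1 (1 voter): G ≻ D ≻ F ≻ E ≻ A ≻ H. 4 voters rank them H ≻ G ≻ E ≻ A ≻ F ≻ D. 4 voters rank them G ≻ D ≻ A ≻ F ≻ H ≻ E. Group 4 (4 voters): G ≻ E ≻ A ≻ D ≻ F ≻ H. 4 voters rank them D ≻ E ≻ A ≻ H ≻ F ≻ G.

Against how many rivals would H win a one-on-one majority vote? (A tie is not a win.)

0

H against each rival (17 voters):
H vs A: H preferred on 4 ballots; A wins 13–4.
H vs D: D, 13–4.
H vs E: 8 to 9, E.
H vs F: 8 to 9, F.
H–G: G 9–8.
H beats no one; loses to A, D, E, F, G — 0 pairwise wins.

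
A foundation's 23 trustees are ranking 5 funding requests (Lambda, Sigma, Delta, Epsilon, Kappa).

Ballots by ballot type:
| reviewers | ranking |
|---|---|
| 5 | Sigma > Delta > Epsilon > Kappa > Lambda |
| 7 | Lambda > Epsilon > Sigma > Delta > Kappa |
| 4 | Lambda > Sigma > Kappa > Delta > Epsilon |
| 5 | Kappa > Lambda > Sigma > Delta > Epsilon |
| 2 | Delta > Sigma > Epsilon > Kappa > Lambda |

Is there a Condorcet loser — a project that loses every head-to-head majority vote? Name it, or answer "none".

none

Pairwise majorities:
Lambda vs Sigma: 16 to 7, Lambda.
Lambda vs Delta: 7+4+5 = 16 for Lambda, 7 for Delta — Lambda by 16–7.
Lambda vs Epsilon: 7+4+5 = 16 for Lambda, 7 for Epsilon — Lambda by 16–7.
Lambda vs Kappa: Kappa wins 12–11.
Sigma vs Delta: 5+7+4+5 = 21 for Sigma, 2 for Delta — Sigma by 21–2.
Sigma vs Epsilon: Sigma wins 16–7.
Sigma vs Kappa: Sigma preferred on 5+7+4+2 = 18 ballots; Sigma wins 18–5.
Delta vs Epsilon: Delta, 16–7.
Delta vs Kappa: Delta, 14–9.
Epsilon vs Kappa: Epsilon preferred on 5+7+2 = 14 ballots; Epsilon wins 14–9.
Each project has at least one pairwise win (Lambda beats Sigma; Sigma beats Delta; Delta beats Epsilon; Epsilon beats Kappa; Kappa beats Lambda) — no Condorcet loser.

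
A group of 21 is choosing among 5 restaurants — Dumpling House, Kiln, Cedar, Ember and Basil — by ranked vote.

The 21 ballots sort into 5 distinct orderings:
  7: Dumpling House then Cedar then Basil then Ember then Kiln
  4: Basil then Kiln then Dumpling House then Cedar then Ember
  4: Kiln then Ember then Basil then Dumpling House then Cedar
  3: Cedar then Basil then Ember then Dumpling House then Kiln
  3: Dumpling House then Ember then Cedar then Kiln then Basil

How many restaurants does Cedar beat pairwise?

Cedar against each rival (21 friends):
Cedar–Dumpling House: Dumpling House 18–3.
Cedar vs Kiln: Cedar, 13–8.
Cedar vs Ember: Cedar is ranked higher on 7+4+3 = 14 ballots, Ember on 7. Cedar wins 14–7.
Cedar vs Basil: Cedar, 13–8.
Cedar beats Kiln, Ember, Basil; loses to Dumpling House — 3 pairwise wins.

3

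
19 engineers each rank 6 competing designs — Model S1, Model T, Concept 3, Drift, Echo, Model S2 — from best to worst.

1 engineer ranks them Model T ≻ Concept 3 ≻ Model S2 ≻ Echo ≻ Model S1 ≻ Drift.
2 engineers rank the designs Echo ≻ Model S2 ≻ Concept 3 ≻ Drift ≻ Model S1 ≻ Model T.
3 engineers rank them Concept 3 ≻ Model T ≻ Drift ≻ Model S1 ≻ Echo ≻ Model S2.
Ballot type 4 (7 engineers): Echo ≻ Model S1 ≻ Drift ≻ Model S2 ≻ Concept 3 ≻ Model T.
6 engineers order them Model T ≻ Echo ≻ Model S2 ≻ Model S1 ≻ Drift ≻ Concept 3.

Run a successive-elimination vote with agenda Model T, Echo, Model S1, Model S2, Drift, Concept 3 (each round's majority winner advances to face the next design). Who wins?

Round 1: Model T vs Echo — 10–9, Model T advances.
Round 2: Model T vs Model S1 — 10–9, Model T advances.
Round 3: Model T vs Model S2 — 10–9, Model T advances.
Round 4: Model T vs Drift — 10–9, Model T advances.
Round 5: Model T vs Concept 3 — 7–12, Concept 3 advances.
The agenda winner is Concept 3.

Concept 3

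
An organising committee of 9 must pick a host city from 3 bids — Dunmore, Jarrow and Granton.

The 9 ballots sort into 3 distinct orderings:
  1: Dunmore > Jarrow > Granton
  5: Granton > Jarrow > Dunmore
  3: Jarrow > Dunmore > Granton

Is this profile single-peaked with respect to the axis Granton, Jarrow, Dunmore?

Axis positions: Granton=1, Jarrow=2, Dunmore=3.
Cluster 1 (peak Dunmore at position 3): ranking walks positions 3-2-1, expanding outward from the peak — single-peaked.
Cluster 2 (peak Granton at position 1): ranking walks positions 1-2-3, expanding outward from the peak — single-peaked.
Cluster 3 (peak Jarrow at position 2): ranking walks positions 2-3-1, expanding outward from the peak — single-peaked.
Every ranking is single-peaked on this axis.

yes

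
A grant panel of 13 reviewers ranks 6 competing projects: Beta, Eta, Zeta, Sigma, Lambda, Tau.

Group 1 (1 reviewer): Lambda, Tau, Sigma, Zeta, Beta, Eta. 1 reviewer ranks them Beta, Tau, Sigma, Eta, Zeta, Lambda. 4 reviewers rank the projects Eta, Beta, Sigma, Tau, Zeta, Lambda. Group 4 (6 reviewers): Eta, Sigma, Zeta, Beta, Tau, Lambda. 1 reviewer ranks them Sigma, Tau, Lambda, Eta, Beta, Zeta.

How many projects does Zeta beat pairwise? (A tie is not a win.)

2

Zeta against each rival (13 reviewers):
Zeta vs Beta: Zeta preferred on 1+6 = 7 ballots; Zeta wins 7–6.
Zeta vs Eta: Eta wins 12–1.
Zeta vs Sigma: 0 for Zeta, 13 for Sigma — Sigma by 13–0.
Zeta vs Lambda: Zeta, 11–2.
Zeta vs Tau: 6 to 7, Tau.
Zeta beats Beta, Lambda; loses to Eta, Sigma, Tau — 2 pairwise wins.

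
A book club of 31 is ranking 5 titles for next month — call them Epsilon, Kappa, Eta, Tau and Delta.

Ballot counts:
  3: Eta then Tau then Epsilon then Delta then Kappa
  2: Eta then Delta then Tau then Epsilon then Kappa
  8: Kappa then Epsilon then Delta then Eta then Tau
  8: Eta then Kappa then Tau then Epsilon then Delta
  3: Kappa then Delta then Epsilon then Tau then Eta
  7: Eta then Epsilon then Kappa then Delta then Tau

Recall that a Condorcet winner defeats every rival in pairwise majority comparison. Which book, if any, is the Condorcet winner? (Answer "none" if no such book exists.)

Check each pair by majority over 31 ballots:
Epsilon vs Kappa: Epsilon preferred on 3+2+7 = 12 ballots; Kappa wins 19–12.
Epsilon vs Eta: Epsilon is ranked higher on 8+3 = 11 ballots, Eta on 20. Eta wins 20–11.
Epsilon vs Tau: Epsilon preferred on 8+3+7 = 18 ballots; Epsilon wins 18–13.
Epsilon vs Delta: Epsilon is ranked higher on 3+8+8+7 = 26 ballots, Delta on 5. Epsilon wins 26–5.
Kappa vs Eta: Kappa is ranked higher on 8+3 = 11 ballots, Eta on 20. Eta wins 20–11.
Kappa vs Tau: 8+8+3+7 = 26 for Kappa, 5 for Tau — Kappa by 26–5.
Kappa vs Delta: Kappa preferred on 8+8+3+7 = 26 ballots; Kappa wins 26–5.
Eta vs Tau: 3+2+8+8+7 = 28 for Eta, 3 for Tau — Eta by 28–3.
Eta vs Delta: Eta is ranked higher on 3+2+8+7 = 20 ballots, Delta on 11. Eta wins 20–11.
Tau vs Delta: Tau preferred on 3+8 = 11 ballots; Delta wins 20–11.
Eta beats each of Epsilon, Kappa, Tau, Delta — Eta is the Condorcet winner.

Eta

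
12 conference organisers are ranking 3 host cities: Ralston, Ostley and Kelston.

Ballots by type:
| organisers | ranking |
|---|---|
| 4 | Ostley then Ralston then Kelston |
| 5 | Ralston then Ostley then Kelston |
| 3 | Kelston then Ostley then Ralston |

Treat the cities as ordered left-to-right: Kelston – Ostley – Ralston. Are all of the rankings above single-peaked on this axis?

yes

Axis positions: Kelston=1, Ostley=2, Ralston=3.
Type 1 (peak Ostley at position 2): ranking walks positions 2-3-1, expanding outward from the peak — single-peaked.
Type 2 (peak Ralston at position 3): ranking walks positions 3-2-1, expanding outward from the peak — single-peaked.
Type 3 (peak Kelston at position 1): ranking walks positions 1-2-3, expanding outward from the peak — single-peaked.
Every ranking is single-peaked on this axis.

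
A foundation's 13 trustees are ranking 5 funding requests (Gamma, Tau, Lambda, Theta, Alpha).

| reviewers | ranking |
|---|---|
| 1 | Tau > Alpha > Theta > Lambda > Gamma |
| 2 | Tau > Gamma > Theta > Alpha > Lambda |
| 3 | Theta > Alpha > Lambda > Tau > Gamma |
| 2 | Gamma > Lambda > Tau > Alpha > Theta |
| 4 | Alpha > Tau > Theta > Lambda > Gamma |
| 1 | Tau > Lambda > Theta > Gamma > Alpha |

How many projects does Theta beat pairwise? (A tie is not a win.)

Theta against each rival (13 reviewers):
Theta vs Gamma: Theta wins 9–4.
Theta vs Tau: 3 for Theta, 10 for Tau — Tau by 10–3.
Theta vs Lambda: 1+2+3+4 = 10 for Theta, 3 for Lambda — Theta by 10–3.
Theta–Alpha: Alpha 7–6.
Theta beats Gamma, Lambda; loses to Tau, Alpha — 2 pairwise wins.

2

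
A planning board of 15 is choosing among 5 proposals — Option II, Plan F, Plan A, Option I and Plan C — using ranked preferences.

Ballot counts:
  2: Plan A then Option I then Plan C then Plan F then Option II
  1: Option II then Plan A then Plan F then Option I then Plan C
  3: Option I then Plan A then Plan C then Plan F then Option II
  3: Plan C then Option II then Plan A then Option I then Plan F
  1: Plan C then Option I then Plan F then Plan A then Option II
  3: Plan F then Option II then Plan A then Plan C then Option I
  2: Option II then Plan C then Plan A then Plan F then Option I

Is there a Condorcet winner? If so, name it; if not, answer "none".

none

Check each pair by majority over 15 ballots:
Option II vs Plan F: 1+3+2 = 6 for Option II, 9 for Plan F — Plan F by 9–6.
Option II vs Plan A: Option II preferred on 1+3+3+2 = 9 ballots; Option II wins 9–6.
Option II vs Option I: 1+3+3+2 = 9 for Option II, 6 for Option I — Option II by 9–6.
Option II vs Plan C: 6 to 9, Plan C.
Plan F vs Plan A: 1+3 = 4 for Plan F, 11 for Plan A — Plan A by 11–4.
Plan F vs Option I: Plan F preferred on 1+3+2 = 6 ballots; Option I wins 9–6.
Plan F vs Plan C: 1+3 = 4 for Plan F, 11 for Plan C — Plan C by 11–4.
Plan A vs Option I: 11 to 4, Plan A.
Plan A vs Plan C: Plan A preferred on 2+1+3+3 = 9 ballots; Plan A wins 9–6.
Option I vs Plan C: 6 to 9, Plan C.
Each option drops at least one matchup (Option II loses to Plan F; Plan F loses to Plan A; Plan A loses to Option II; Option I loses to Option II; Plan C loses to Plan A); the cycle Option II > Plan A > Plan F > Option II rules out a Condorcet winner.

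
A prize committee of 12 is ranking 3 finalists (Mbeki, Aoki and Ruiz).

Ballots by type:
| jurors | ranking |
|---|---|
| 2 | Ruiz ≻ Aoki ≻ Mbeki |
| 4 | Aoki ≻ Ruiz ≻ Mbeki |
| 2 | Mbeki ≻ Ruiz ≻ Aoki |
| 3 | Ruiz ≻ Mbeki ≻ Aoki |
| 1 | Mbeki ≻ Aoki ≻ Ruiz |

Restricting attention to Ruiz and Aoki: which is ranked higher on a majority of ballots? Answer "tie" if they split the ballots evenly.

Ballots ranking Ruiz above Aoki: 2 + 2 + 3 = 7.
Ballots ranking Aoki above Ruiz: 12 − 7 = 5.
Ruiz wins the head-to-head 7–5.

Ruiz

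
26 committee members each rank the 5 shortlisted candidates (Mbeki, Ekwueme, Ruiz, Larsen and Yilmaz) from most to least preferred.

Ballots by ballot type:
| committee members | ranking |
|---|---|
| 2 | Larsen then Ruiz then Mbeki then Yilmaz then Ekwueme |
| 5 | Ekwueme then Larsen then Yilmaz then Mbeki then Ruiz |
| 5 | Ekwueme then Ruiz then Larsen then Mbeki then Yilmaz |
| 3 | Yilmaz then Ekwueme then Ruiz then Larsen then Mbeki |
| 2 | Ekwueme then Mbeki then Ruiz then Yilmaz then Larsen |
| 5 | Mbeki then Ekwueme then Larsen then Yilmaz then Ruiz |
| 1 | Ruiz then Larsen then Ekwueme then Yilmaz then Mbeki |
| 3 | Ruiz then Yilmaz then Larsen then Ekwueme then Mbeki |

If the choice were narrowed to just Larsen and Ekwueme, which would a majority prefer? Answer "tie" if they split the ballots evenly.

Ballots ranking Larsen above Ekwueme: 2 + 1 + 3 = 6.
Ballots ranking Ekwueme above Larsen: 26 − 6 = 20.
Ekwueme wins the head-to-head 20–6.

Ekwueme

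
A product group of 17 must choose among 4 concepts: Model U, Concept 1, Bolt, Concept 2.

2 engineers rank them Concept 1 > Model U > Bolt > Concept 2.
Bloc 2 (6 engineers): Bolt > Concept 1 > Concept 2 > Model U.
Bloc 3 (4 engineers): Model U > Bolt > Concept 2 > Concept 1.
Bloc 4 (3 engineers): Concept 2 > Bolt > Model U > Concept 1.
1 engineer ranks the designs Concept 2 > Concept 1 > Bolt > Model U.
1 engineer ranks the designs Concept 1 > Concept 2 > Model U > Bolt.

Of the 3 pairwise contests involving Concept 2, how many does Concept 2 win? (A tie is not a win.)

1

Concept 2 against each rival (17 engineers):
Concept 2 vs Model U: 11 to 6, Concept 2.
Concept 2 vs Concept 1: Concept 2 is ranked higher on 4+3+1 = 8 ballots, Concept 1 on 9. Concept 1 wins 9–8.
Concept 2 vs Bolt: Bolt wins 12–5.
Concept 2 beats Model U; loses to Concept 1, Bolt — 1 pairwise win.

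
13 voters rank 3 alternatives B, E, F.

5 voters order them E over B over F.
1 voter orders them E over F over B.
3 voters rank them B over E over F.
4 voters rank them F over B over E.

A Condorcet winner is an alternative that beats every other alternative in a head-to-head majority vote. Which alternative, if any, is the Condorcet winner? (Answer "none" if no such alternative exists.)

B

Pairwise majorities:
B vs E: B preferred on 3+4 = 7 ballots; B wins 7–6.
B–F: B 8–5.
E vs F: E wins 9–4.
B beats each of E, F — B is the Condorcet winner.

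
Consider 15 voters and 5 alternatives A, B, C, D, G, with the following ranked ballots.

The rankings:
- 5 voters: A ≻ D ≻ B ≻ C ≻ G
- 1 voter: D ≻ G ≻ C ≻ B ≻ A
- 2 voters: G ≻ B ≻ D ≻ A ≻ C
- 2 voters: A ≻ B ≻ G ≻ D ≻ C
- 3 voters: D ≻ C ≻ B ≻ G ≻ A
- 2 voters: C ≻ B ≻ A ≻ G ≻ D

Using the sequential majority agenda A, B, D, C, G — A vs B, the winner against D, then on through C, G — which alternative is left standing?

Round 1: A vs B — 7–8, B advances.
Round 2: B vs D — 6–9, D advances.
Round 3: D vs C — 13–2, D advances.
Round 4: D vs G — 9–6, D advances.
D survives the agenda.

D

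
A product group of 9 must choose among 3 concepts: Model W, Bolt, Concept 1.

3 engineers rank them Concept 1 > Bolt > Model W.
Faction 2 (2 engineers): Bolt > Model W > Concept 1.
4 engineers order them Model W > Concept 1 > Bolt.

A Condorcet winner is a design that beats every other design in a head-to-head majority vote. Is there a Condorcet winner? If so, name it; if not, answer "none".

none

Check each pair by majority over 9 ballots:
Model W–Bolt: Bolt 5–4.
Model W–Concept 1: Model W 6–3.
Bolt vs Concept 1: Concept 1 wins 7–2.
Each design drops at least one matchup (Model W loses to Bolt; Bolt loses to Concept 1; Concept 1 loses to Model W); the cycle Model W > Concept 1 > Bolt > Model W rules out a Condorcet winner.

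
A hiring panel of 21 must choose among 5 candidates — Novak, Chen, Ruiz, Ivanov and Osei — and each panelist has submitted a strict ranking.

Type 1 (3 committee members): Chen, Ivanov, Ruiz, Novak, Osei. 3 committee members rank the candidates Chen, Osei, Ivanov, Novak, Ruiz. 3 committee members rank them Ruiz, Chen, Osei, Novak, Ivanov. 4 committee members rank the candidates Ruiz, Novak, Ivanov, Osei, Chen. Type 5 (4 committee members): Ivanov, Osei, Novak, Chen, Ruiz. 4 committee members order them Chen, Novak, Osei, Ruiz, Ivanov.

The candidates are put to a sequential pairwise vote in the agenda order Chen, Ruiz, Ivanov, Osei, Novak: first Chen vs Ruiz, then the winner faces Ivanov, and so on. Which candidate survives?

Round 1: Chen vs Ruiz — 14–7, Chen advances.
Round 2: Chen vs Ivanov — 13–8, Chen advances.
Round 3: Chen vs Osei — 13–8, Chen advances.
Round 4: Chen vs Novak — 13–8, Chen advances.
The agenda winner is Chen.

Chen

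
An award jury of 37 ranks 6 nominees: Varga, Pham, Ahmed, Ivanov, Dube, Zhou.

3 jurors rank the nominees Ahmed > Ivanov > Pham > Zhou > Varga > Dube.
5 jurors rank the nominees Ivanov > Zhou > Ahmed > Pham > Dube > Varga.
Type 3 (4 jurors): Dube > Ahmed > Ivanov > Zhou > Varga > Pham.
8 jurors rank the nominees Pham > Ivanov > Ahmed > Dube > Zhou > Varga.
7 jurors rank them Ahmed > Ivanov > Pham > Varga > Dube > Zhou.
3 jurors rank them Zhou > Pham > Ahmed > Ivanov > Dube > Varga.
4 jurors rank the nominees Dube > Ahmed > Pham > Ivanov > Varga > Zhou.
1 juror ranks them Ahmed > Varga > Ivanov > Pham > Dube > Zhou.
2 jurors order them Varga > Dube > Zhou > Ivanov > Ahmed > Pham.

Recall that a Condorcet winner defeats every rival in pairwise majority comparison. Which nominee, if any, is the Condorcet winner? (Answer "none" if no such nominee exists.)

Pairwise majorities:
Varga vs Pham: Varga preferred on 4+1+2 = 7 ballots; Pham wins 30–7.
Varga vs Ahmed: Varga preferred on 2 ballots; Ahmed wins 35–2.
Varga vs Ivanov: Varga is ranked higher on 1+2 = 3 ballots, Ivanov on 34. Ivanov wins 34–3.
Varga vs Dube: Varga preferred on 3+7+1+2 = 13 ballots; Dube wins 24–13.
Varga vs Zhou: 14 to 23, Zhou.
Pham vs Ahmed: Pham is ranked higher on 8+3 = 11 ballots, Ahmed on 26. Ahmed wins 26–11.
Pham vs Ivanov: Pham preferred on 8+3+4 = 15 ballots; Ivanov wins 22–15.
Pham vs Dube: 3+5+8+7+3+1 = 27 for Pham, 10 for Dube — Pham by 27–10.
Pham vs Zhou: 23 to 14, Pham.
Ahmed vs Ivanov: Ahmed is ranked higher on 3+4+7+3+4+1 = 22 ballots, Ivanov on 15. Ahmed wins 22–15.
Ahmed vs Dube: Ahmed is ranked higher on 3+5+8+7+3+1 = 27 ballots, Dube on 10. Ahmed wins 27–10.
Ahmed vs Zhou: Ahmed is ranked higher on 3+4+8+7+4+1 = 27 ballots, Zhou on 10. Ahmed wins 27–10.
Ivanov vs Dube: 3+5+8+7+3+1 = 27 for Ivanov, 10 for Dube — Ivanov by 27–10.
Ivanov vs Zhou: 32 for Ivanov, 5 for Zhou — Ivanov by 32–5.
Dube vs Zhou: Dube preferred on 4+8+7+4+1+2 = 26 ballots; Dube wins 26–11.
Ahmed defeats every rival head-to-head and is the Condorcet winner.

Ahmed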